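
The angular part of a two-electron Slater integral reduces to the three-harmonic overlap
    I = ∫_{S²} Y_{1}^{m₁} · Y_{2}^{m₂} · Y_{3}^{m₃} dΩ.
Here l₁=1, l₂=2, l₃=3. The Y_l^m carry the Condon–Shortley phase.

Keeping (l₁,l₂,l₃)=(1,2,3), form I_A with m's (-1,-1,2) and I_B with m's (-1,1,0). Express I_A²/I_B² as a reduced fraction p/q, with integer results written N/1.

10/3

Same 1,2,3: normalisation and zero-m 3j drop out of the ratio.
A: Δ: 0! 2! 4! / 7! → 1/105; sum: t=0:+1/12 = 1/12; 3j²(1 2 3; -1 -1 2) = Δ·Π!·Σ² = 2/21  (sign -1)
B: Δ: 0! 2! 4! / 7! → 1/105; sum: t=0:+1/12 = 1/12; 3j²(1 2 3; -1 1 0) = Δ·Π!·Σ² = 1/35  (sign -1)
I_A²/I_B² = (2/21)/(1/35) = 10/3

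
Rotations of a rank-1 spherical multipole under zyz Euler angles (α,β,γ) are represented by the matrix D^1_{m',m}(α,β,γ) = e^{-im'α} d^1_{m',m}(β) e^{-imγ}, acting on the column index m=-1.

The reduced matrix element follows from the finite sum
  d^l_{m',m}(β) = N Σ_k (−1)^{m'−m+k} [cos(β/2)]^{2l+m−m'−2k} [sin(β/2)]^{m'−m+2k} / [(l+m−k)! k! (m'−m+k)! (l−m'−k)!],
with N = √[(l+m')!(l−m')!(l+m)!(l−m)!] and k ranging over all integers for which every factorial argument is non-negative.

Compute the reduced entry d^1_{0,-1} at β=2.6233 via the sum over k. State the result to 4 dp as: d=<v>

d=-0.3503

d^1_{0,-1}(β=2.6233) via the finite sum:
c=cos(2.623300/2)=0.256255, s=sin(2.623300/2)=0.966609; N=√[1·1·1·2]=1.414214
k∈{0} keeps every argument non-negative
  k=0: (−1)^1·1.4142/(1)·0.2563^1·0.9666^1 = -0.350299
d^1_{0,-1}(2.6233) = -0.350299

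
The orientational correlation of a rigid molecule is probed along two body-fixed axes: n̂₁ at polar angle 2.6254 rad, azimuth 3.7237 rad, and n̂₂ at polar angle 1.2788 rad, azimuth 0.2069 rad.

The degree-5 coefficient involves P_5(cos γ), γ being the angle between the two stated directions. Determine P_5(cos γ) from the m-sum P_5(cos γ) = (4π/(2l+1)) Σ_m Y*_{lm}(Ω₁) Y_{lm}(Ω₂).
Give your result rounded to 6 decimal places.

Expand P_5 via completeness: Σ_{m} conj(Y_{5,m}) at Ω₁ times Y_{5,m} at Ω₂ —
  term(m=-5) = (0.001528, -0.004848)   from Y*(Ω₁)=(0.013234, -0.003113), Y(Ω₂)=(0.191032, -0.321383)
  term(m=-4) = (-0.001882, -0.026856)   from Y*(Ω₁)=(0.052060, -0.055034), Y(Ω₂)=(0.240467, -0.261671)
  term(m=-3) = (0.008035, 0.016840)   from Y*(Ω₁)=(0.042185, -0.237860), Y(Ω₂)=(-0.062832, 0.044923)
  term(m=-2) = (0.112063, 0.104485)   from Y*(Ω₁)=(-0.180226, -0.418571), Y(Ω₂)=(-0.307829, 0.135185)
  term(m=-1) = (0.001742, 0.000686)   from Y*(Ω₁)=(-0.320229, -0.210770), Y(Ω₂)=(-0.004780, 0.001003)
  term(m=+0) = (0.062780, 0.000000)   from Y*(Ω₁)=(0.193606, -0.000000), Y(Ω₂)=(0.324269, 0.000000)
  term(m=+1) = (0.001742, -0.000686)   from Y*(Ω₁)=(0.320229, -0.210770), Y(Ω₂)=(0.004780, 0.001003)
  term(m=+2) = (0.112063, -0.104485)   from Y*(Ω₁)=(-0.180226, 0.418571), Y(Ω₂)=(-0.307829, -0.135185)
  term(m=+3) = (0.008035, -0.016840)   from Y*(Ω₁)=(-0.042185, -0.237860), Y(Ω₂)=(0.062832, 0.044923)
  term(m=+4) = (-0.001882, 0.026856)   from Y*(Ω₁)=(0.052060, 0.055034), Y(Ω₂)=(0.240467, 0.261671)
  term(m=+5) = (0.001528, 0.004848)   from Y*(Ω₁)=(-0.013234, -0.003113), Y(Ω₂)=(-0.191032, -0.321383)
Total Σ_m = (0.305752, 0.000000). Multiply by 1.142397: (0.349290, 0.000000). P_5(cos γ) = 0.349290

0.349290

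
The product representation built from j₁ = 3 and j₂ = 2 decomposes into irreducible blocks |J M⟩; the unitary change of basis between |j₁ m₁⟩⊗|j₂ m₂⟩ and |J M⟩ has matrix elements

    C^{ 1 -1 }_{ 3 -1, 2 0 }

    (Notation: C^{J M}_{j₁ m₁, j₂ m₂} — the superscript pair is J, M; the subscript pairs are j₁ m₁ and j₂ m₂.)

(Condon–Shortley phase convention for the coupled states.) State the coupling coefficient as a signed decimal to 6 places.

j₁+j₂−J=4  J+j₁−j₂=2  J−j₁+j₂=0  j₁+j₂+J+1=7
(j₁±m₁, j₂±m₂, J±M) = (2,4,2,2,0,2)
P² = 384/35
sum k=2..2:
  [2] +1/8 = 1/8
S = 1/8
C² = P²·S² = 6/35 ; C = +0.414039

+√(6/35) = +0.414039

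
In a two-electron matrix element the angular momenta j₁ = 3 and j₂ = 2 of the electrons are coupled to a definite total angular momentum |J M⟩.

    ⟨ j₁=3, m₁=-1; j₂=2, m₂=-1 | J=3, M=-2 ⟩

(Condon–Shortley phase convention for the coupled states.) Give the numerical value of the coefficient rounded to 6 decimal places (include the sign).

j₁+j₂−J=2  J+j₁−j₂=4  J−j₁+j₂=2  j₁+j₂+J+1=9
(j₁±m₁, j₂±m₂, J±M) = (2,4,1,3,1,5)
P² = 64
sum k=0..1:
  [0] +1/48 = 1/48
  [1] −1/12 = -1/12
S = -1/16
C² = P²·S² = 1/4 ; C = -0.500000

−√(1/4) ≈ -0.500000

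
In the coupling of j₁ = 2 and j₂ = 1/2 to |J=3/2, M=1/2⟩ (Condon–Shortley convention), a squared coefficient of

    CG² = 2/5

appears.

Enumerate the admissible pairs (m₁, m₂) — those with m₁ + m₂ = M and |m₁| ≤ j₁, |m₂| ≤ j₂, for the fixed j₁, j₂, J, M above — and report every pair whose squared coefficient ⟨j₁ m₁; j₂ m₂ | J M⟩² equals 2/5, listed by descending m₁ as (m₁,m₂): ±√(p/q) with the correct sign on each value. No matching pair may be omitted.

(0,1/2): −√(2/5)

Admissible pairs with m₁+m₂ = M = 1/2: (0,1/2), (1,-1/2)
  (m₁,m₂)=(1,-1/2): CG² = 3/5, CG = +√(3/5)
  (m₁,m₂)=(0,1/2): CG² = 2/5, CG = −√(2/5)   ← matches the target
Pairs with CG² = 2/5: (0,1/2): −√(2/5)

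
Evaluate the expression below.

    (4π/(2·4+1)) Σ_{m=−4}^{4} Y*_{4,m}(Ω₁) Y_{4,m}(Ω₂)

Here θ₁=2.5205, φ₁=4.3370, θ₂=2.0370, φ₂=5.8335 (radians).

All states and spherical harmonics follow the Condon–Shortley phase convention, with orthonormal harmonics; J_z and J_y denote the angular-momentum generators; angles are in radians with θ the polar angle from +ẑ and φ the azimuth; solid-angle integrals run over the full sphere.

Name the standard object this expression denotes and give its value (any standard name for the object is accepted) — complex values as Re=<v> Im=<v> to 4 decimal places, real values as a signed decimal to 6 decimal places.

This sum is the spherical-harmonic addition theorem: it equals the Legendre polynomial P_l(cos γ) of the angle γ between the two directions.
Addition theorem: P_4(cos γ) = (4π/9) Σ_m Y*_{lm}(Ω₁) Y_{lm}(Ω₂), m = −4…4:
  m=-4: Y*=0.00351 - 0.05063j  Y=-0.06367 + 0.27448j  product 0.01367 + 0.00419j
  m=-3: Y*=-0.18109 - 0.08628j  Y=-0.08820 - 0.39122j  product -0.01778 + 0.07845j
  m=-2: Y*=-0.30062 + 0.28050j  Y=0.06881 + 0.08659j  product -0.04497 - 0.00673j
  m=-1: Y*=0.13376 + 0.33943j  Y=0.27126 + 0.13093j  product -0.00816 + 0.10959j
  m=+0: Y*=-0.16205 + 0.00000j  Y=-0.17271 + 0.00000j  product 0.02799 + 0.00000j
  m=+1: Y*=-0.13376 + 0.33943j  Y=-0.27126 + 0.13093j  product -0.00816 - 0.10959j
  m=+2: Y*=-0.30062 - 0.28050j  Y=0.06881 - 0.08659j  product -0.04497 + 0.00673j
  m=+3: Y*=0.18109 - 0.08628j  Y=0.08820 - 0.39122j  product -0.01778 - 0.07845j
  m=+4: Y*=0.00351 + 0.05063j  Y=-0.06367 - 0.27448j  product 0.01367 - 0.00419j
Total Σ_m = -0.08649 + 0.00000j. Multiply by 1.396263: -0.12077 + 0.00000j. P_4(cos γ) = -0.120769

Legendre polynomial (addition theorem), -0.120769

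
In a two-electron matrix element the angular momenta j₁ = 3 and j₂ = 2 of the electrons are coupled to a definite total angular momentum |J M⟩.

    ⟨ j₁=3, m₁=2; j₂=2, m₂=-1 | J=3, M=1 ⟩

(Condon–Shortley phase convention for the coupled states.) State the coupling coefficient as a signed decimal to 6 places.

+√(1/4) = +0.500000

triangle: 2!*4!*2!/9! = 96/362880
(j±m)!: 5!*1!*1!*3!*4!*2! = 34560
prefactor² = (2J+1)*Δ*N² = 64
  k=0: +1/(0!*2!*1!*1!*3!*1!) = 1/12
  k=1: −1/(1!*1!*0!*0!*4!*2!) = -1/48
Σ = 1/16  ⇒  CG² = 64*(1/16)² = 1/4
CG = +√(1/4) = +0.500000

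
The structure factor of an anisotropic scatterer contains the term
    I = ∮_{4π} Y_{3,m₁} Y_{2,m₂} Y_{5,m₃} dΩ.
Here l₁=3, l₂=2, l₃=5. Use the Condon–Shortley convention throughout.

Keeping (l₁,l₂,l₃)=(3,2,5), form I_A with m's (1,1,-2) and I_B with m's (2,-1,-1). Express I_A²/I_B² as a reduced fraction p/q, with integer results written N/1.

Same 3,2,5: normalisation and zero-m 3j drop out of the ratio.
A: Δ: 0! 6! 4! / 11! → 1/2310; sum: t=0:+1/288 = 1/288; 3j²(3 2 5; 1 1 -2) = Δ·Π!·Σ² = 1/22  (sign -1)
B: Δ: 0! 6! 4! / 11! → 1/2310; sum: t=0:+1/720 = 1/720; 3j²(3 2 5; 2 -1 -1) = Δ·Π!·Σ² = 4/385  (sign +1)
I_A²/I_B² = (1/22)/(4/385) = 35/8

35/8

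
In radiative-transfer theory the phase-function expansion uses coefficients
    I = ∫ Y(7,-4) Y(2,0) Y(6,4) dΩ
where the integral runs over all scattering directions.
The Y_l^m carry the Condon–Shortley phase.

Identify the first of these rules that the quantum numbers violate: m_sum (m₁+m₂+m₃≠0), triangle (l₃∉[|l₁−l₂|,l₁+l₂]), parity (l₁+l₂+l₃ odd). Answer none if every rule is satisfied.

parity

m₁+m₂+m₃ = -4 + 0 + 4 = 0  ✓
triangle: |7−2|=5 ≤ l₃=6 ≤ 7+2=9  ✓
parity: l₁+l₂+l₃ = 15 is odd  ✗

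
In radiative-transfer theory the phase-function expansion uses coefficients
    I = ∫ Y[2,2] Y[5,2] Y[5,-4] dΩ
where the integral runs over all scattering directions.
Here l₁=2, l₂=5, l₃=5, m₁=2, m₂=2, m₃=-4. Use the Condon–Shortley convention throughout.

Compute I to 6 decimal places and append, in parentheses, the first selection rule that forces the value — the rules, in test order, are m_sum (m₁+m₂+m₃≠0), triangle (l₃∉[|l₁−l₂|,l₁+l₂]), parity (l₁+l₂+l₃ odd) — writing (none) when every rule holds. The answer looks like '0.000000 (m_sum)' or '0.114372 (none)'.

Rules hold: Σm=0, L=12 even, 3≤5≤7.
N = 5·11·11 = 605
Δ = 2!·2!·8!/13! = 1/38610
Racah Σ t=0..2: t=0:+1/2880 t=1:−1/576 t=2:+1/2880 = -1/960
⇒ 3j(2 5 5; 0 0 0)² = 10/429, sgn +1
Racah Σ t=0..0: t=0:+1/20160 = 1/20160
⇒ 3j(2 5 5; 2 2 -4)² = 12/715, sgn -1
4πI² = N·(3j₀)²·(3jₘ)² = 40/169
I = -1·√(0.236686/4π) = -0.13724032
No selection rule forces the value: the integral is nonzero (none).

-0.137240 (none)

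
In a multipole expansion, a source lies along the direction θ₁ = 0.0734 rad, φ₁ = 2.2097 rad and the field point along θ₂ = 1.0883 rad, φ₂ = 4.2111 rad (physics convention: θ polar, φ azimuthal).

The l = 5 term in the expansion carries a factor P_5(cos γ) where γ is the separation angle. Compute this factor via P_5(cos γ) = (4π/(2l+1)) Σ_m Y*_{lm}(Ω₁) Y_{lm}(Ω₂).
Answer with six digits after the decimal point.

Summing Y*_{l m}(θ₁,φ₁)·Y_{l m}(θ₂,φ₂) over m ∈ [−5, 5]; prefactor 4π/(2·5+1) = 1.142397:
  m=-5: Y*=(0.000000, -0.000001)  Y=(-0.150206, -0.203800)  product (-0.000000, 0.000000)
  m=-4: Y*=(-0.000035, 0.000023)  Y=(-0.176473, 0.380405)  product (-0.000003, -0.000018)
  m=-3: Y*=(0.001021, 0.000368)  Y=(0.224964, -0.015079)  product (0.000235, 0.000067)
  m=-2: Y*=(-0.005208, -0.017264)  Y=(0.117595, 0.184186)  product (0.002567, -0.002989)
  m=-1: Y*=(-0.109948, 0.148009)  Y=(0.141893, -0.258939)  product (0.022725, 0.049471)
  m=+0: Y*=(0.898170, -0.000000)  Y=(0.154642, 0.000000)  product (0.138894, 0.000000)
  m=+1: Y*=(0.109948, 0.148009)  Y=(-0.141893, -0.258939)  product (0.022725, -0.049471)
  m=+2: Y*=(-0.005208, 0.017264)  Y=(0.117595, -0.184186)  product (0.002567, 0.002989)
  m=+3: Y*=(-0.001021, 0.000368)  Y=(-0.224964, -0.015079)  product (0.000235, -0.000067)
  m=+4: Y*=(-0.000035, -0.000023)  Y=(-0.176473, -0.380405)  product (-0.000003, 0.000018)
  m=+5: Y*=(-0.000000, -0.000001)  Y=(0.150206, -0.203800)  product (-0.000000, -0.000000)
Total Σ_m = (0.189943, 0.000000). Multiply by 1.142397: (0.216990, 0.000000). P_5(cos γ) = 0.216990

0.216990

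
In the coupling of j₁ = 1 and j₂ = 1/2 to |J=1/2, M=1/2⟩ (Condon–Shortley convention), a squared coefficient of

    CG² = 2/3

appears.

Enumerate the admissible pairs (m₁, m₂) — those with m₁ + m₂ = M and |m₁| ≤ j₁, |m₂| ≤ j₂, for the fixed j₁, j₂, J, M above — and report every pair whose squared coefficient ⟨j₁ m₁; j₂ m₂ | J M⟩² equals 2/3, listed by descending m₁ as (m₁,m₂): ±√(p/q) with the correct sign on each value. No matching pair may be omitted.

(1,-1/2): +√(2/3)

Admissible pairs with m₁+m₂ = M = 1/2: (0,1/2), (1,-1/2)
  (m₁,m₂)=(1,-1/2): CG² = 2/3, CG = +√(2/3)   ← matches the target
  (m₁,m₂)=(0,1/2): CG² = 1/3, CG = −√(1/3)
Pairs with CG² = 2/3: (1,-1/2): +√(2/3)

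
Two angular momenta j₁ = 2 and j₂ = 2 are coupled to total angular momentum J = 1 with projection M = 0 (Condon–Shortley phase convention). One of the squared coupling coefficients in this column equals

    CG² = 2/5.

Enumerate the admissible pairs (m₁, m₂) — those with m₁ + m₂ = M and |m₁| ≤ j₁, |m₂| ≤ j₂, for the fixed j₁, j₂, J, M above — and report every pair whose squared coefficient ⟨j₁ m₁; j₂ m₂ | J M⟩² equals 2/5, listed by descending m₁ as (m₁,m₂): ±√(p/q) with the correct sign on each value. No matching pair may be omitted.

Admissible pairs with m₁+m₂ = M = 0: (-2,2), (-1,1), (0,0), (1,-1), (2,-2)
  (m₁,m₂)=(2,-2): CG² = 2/5, CG = +√(2/5)   ← matches the target
  (m₁,m₂)=(1,-1): CG² = 1/10, CG = −√(1/10)
  (m₁,m₂)=(0,0): CG² = 0/1, CG = 0
  (m₁,m₂)=(-1,1): CG² = 1/10, CG = +√(1/10)
  (m₁,m₂)=(-2,2): CG² = 2/5, CG = −√(2/5)   ← matches the target
Pairs with CG² = 2/5: (2,-2): +√(2/5); (-2,2): −√(2/5)

(2,-2): +√(2/5); (-2,2): −√(2/5)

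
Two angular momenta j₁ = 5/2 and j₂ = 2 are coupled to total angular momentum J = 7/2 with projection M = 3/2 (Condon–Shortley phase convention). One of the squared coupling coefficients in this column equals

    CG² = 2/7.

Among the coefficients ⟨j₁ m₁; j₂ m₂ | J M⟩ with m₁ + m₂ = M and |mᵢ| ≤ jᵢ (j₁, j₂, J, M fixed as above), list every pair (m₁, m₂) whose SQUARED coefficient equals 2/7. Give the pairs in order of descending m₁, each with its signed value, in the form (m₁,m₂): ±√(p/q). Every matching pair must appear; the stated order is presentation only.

(3/2,0): +√(2/7)

Admissible pairs with m₁+m₂ = M = 3/2: (-1/2,2), (1/2,1), (3/2,0), (5/2,-1)
  (m₁,m₂)=(5/2,-1): CG² = 5/21, CG = +√(5/21)
  (m₁,m₂)=(3/2,0): CG² = 2/7, CG = +√(2/7)   ← matches the target
  (m₁,m₂)=(1/2,1): CG² = 2/21, CG = −√(2/21)
  (m₁,m₂)=(-1/2,2): CG² = 8/21, CG = −√(8/21)
Pairs with CG² = 2/7: (3/2,0): +√(2/7)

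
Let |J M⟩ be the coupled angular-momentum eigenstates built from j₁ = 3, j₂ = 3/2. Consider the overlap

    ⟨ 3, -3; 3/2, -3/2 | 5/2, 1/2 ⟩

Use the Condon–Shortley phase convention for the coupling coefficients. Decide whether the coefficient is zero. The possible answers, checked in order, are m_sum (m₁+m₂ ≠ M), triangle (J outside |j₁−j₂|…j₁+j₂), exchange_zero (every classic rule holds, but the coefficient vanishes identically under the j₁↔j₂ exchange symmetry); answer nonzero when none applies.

m_sum

m-sum: m₁+m₂ = -3+(-3/2) = -9/2, M = 1/2  ✗ ⇒ coefficient is 0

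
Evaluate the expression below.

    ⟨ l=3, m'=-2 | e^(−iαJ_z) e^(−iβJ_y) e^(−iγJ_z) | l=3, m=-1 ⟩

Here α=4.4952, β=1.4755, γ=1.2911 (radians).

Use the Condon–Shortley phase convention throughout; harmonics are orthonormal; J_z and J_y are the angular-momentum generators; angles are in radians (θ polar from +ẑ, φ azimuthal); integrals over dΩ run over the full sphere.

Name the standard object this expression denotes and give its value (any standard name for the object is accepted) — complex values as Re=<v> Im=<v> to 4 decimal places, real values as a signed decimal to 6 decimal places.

This is a Wigner D-matrix element — the rotation-matrix element ⟨l m'| R(α,β,γ) |l m⟩ in the angular-momentum basis.
First d^3_{-2,-1}(β=1.4755), then the phase factors e^{-i(-2)α} and e^{-i(-1)γ}:
Half-angle: c=0.739984, s=0.672625. N=√(1·120·2·24)=75.894664
k∈{1,2} keeps every argument non-negative
  k=1: (−1)^0·75.8947/(24)·0.7400^5·0.6726^1 = +0.471937
  k=2: (−1)^1·75.8947/(12)·0.7400^3·0.6726^3 = -0.779857
d^3_{-2,-1}(1.4755) = +0.471937 -0.779857 = -0.307920
D = (-0.907132+0.420846i)·(-0.307920)·(+0.276064+0.961139i) = +0.201663+0.232695i

Wigner D-matrix element, Re=0.2017 Im=0.2327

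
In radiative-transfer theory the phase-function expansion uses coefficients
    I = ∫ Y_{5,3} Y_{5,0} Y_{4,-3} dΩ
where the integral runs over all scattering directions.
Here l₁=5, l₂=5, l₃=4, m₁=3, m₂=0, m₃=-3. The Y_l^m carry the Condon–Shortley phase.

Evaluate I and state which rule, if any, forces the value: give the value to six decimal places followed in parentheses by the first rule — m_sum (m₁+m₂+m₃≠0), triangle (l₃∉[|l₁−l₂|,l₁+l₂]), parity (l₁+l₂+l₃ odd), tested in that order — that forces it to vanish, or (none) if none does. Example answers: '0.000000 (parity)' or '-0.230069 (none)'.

0.130198 (none)

m-sum 0 ✓  L=14 even ✓  0≤4≤10 ✓
Π(2lᵢ+1) = 11×11×9 = 1089
triangle coeff Δ(5,5,4) = 1/3153150
Σ_t [1,5]: t=1:−1/69120 t=2:+1/1728 t=3:−1/576 t=4:+1/1728 t=5:−1/69120 = -7/11520
(3j)²=2/143 [(5 5 4; 0 0 0)], sign=-1
Σ_t [1,2]: t=1:−1/17280 t=2:+1/6912 = 1/11520
(3j)²=2/143 [(5 5 4; 3 0 -3)], sign=-1
⇒ 4πI² = 36/169
I = (+1)√(36/169/(4π)) = 0.13019760
No selection rule forces the value: the integral is nonzero (none).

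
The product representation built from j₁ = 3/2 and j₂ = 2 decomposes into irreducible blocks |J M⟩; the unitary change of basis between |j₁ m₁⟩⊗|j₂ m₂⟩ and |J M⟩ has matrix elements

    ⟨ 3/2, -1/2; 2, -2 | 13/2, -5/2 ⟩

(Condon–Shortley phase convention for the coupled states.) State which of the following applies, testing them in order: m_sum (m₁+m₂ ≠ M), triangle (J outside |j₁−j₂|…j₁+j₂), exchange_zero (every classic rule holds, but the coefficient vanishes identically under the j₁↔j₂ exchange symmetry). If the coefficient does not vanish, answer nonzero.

triangle

m-sum: m₁+m₂ = -1/2+(-2) = -5/2, M = -5/2  ✓
triangle: need |j₁−j₂| ≤ J ≤ j₁+j₂, i.e. J ∈ [1/2, 7/2]; J = 13/2 is outside ✗ ⇒ coefficient is 0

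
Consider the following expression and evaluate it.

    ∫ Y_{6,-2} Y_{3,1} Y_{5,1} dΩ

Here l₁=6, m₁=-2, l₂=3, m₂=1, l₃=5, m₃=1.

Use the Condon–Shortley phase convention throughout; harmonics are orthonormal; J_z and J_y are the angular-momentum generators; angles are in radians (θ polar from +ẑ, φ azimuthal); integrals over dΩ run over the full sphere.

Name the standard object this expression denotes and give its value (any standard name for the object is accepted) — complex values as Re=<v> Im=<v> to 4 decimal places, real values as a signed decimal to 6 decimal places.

This is a Gaunt coefficient — the integral of a triple product of spherical harmonics over the sphere.
Checks pass: Σm=0; 14 even; l₃=5∈[3,9].
(2·6+1)(2·3+1)(2·5+1) = 1001
Δ: 4! 8! 2! / 15! → 1/675675
sum: t=1:−1/8640 t=2:+1/2304 t=3:−1/8640 = 7/34560
3j²(6 3 5; 0 0 0) = Δ·Π!·Σ² = 7/429  (sign -1)
sum: t=2:+1/11520 t=3:−1/4320 t=4:+1/27648 = -1/9216
3j²(6 3 5; -2 1 1) = Δ·Π!·Σ² = 2/143  (sign -1)
combine: 4πI² = 1001·7/429·2/143 = 98/429
take √, sign +1: I = 0.13482780

Gaunt coefficient, +0.134828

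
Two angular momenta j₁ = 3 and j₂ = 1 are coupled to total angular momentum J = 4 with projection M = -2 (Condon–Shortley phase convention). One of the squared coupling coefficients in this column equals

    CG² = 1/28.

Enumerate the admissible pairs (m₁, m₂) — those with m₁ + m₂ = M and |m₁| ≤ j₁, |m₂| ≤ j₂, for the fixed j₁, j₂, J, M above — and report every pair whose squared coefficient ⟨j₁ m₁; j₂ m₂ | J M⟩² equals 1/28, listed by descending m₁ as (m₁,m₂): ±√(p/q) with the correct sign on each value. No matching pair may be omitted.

(-3,1): +√(1/28)

Admissible pairs with m₁+m₂ = M = -2: (-3,1), (-2,0), (-1,-1)
  (m₁,m₂)=(-1,-1): CG² = 15/28, CG = +√(15/28)
  (m₁,m₂)=(-2,0): CG² = 3/7, CG = +√(3/7)
  (m₁,m₂)=(-3,1): CG² = 1/28, CG = +√(1/28)   ← matches the target
Pairs with CG² = 1/28: (-3,1): +√(1/28)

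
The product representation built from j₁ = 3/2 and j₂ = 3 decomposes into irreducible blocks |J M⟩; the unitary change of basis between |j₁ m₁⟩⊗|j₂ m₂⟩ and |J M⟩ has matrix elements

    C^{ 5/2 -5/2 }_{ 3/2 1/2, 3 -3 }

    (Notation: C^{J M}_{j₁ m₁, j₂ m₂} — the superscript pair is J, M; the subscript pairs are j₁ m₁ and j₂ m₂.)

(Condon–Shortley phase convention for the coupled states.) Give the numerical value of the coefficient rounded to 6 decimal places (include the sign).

+√(15/28) ≈ +0.731925

j₁+j₂−J=2  J+j₁−j₂=1  J−j₁+j₂=4  j₁+j₂+J+1=8
(j₁±m₁, j₂±m₂, J±M) = (2,1,0,6,0,5)
P² = 8640/7
sum k=0..0:
  [0] +1/48 = 1/48
S = 1/48
C² = P²·S² = 15/28 ; C = +0.731925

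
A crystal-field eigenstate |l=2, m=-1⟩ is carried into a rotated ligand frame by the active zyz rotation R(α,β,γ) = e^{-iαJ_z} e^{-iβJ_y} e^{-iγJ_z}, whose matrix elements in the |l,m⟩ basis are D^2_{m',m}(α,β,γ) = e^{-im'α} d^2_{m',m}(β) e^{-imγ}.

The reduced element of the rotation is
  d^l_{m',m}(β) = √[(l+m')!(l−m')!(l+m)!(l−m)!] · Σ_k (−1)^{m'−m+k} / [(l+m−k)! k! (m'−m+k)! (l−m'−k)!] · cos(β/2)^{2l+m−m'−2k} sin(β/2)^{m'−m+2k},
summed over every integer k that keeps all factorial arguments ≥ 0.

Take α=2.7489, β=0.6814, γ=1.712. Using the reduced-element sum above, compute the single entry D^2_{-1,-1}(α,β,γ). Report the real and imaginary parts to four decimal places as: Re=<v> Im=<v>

Re=-0.1223 Im=-0.4761

D^2_{-1,-1}(2.7489,0.6814,1.7120) = e^{-i·-1·2.7489}·d^2_{-1,-1}(0.6814)·e^{-i·-1·1.7120}. Compute d first:
c=cos(0.681400/2)=0.942521, s=sin(0.681400/2)=0.334147; N=√[1·6·1·6]=6.000000
The bounds max(0,m−m')=0 and min(l+m,l−m')=1 give 2 terms
  k=0: (−1)^0·6.0000/(6)·0.9425^4·0.3341^0 = +0.789158
  k=1: (−1)^1·6.0000/(2)·0.9425^2·0.3341^2 = -0.297563
d^2_{-1,-1}(0.6814) = +0.789158 -0.297563 = +0.491596
Phases: e^{-i·(-1)·2.7489}=-0.923882+0.382677i, e^{-i·(-1)·1.7120}=-0.140735+0.990047i ⇒ D=-0.122332-0.476132i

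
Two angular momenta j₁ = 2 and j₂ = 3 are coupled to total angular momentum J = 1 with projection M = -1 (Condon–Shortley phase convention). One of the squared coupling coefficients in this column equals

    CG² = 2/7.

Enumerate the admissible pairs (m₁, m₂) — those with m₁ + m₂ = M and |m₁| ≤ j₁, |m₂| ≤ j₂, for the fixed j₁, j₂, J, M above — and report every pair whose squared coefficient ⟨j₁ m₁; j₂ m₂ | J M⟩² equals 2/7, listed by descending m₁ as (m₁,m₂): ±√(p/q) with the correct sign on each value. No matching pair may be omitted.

Admissible pairs with m₁+m₂ = M = -1: (-2,1), (-1,0), (0,-1), (1,-2), (2,-3)
  (m₁,m₂)=(2,-3): CG² = 3/7, CG = +√(3/7)
  (m₁,m₂)=(1,-2): CG² = 2/7, CG = −√(2/7)   ← matches the target
  (m₁,m₂)=(0,-1): CG² = 6/35, CG = +√(6/35)
  (m₁,m₂)=(-1,0): CG² = 3/35, CG = −√(3/35)
  (m₁,m₂)=(-2,1): CG² = 1/35, CG = +√(1/35)
Pairs with CG² = 2/7: (1,-2): −√(2/7)

(1,-2): −√(2/7)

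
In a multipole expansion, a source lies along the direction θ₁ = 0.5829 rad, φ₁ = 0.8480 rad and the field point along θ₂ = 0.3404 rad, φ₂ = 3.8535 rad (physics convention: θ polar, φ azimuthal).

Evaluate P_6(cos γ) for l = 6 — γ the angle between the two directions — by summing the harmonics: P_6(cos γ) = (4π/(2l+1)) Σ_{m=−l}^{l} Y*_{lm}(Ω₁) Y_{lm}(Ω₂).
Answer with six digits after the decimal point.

Term-by-term m-sum for l=6 (normalisation 4π/13 = 0.966644):
  m=-6: Y*=0.00493 - 0.01250j  Y=-0.00029 + 0.00061j  product 0.00001 + 0.00001j
  m=-5: Y*=-0.03212 - 0.06287j  Y=0.00598 - 0.00266j  product -0.00036 - 0.00029j
  m=-4: Y*=-0.21156 - 0.05411j  Y=-0.03722 - 0.01127j  product 0.00727 + 0.00440j
  m=-3: Y*=-0.34994 + 0.23817j  Y=0.08286 + 0.13073j  product -0.06014 - 0.02601j
  m=-2: Y*=-0.05528 + 0.43922j  Y=0.05880 - 0.39718j  product 0.17120 + 0.04778j
  m=-1: Y*=0.01526 + 0.01730j  Y=-0.43164 + 0.37244j  product -0.01303 - 0.00178j
  m=+0: Y*=-0.42122 + 0.00000j  Y=0.10491 + 0.00000j  product -0.04419 + 0.00000j
  m=+1: Y*=-0.01526 + 0.01730j  Y=0.43164 + 0.37244j  product -0.01303 + 0.00178j
  m=+2: Y*=-0.05528 - 0.43922j  Y=0.05880 + 0.39718j  product 0.17120 - 0.04778j
  m=+3: Y*=0.34994 + 0.23817j  Y=-0.08286 + 0.13073j  product -0.06014 + 0.02601j
  m=+4: Y*=-0.21156 + 0.05411j  Y=-0.03722 + 0.01127j  product 0.00727 - 0.00440j
  m=+5: Y*=0.03212 - 0.06287j  Y=-0.00598 - 0.00266j  product -0.00036 + 0.00029j
  m=+6: Y*=0.00493 + 0.01250j  Y=-0.00029 - 0.00061j  product 0.00001 - 0.00001j
Accumulated sum 0.16570 - 0.00000j; after 4π/(2l+1) scaling, 0.16018 - 0.00000j ⇒ P_6 = 0.160176

0.160176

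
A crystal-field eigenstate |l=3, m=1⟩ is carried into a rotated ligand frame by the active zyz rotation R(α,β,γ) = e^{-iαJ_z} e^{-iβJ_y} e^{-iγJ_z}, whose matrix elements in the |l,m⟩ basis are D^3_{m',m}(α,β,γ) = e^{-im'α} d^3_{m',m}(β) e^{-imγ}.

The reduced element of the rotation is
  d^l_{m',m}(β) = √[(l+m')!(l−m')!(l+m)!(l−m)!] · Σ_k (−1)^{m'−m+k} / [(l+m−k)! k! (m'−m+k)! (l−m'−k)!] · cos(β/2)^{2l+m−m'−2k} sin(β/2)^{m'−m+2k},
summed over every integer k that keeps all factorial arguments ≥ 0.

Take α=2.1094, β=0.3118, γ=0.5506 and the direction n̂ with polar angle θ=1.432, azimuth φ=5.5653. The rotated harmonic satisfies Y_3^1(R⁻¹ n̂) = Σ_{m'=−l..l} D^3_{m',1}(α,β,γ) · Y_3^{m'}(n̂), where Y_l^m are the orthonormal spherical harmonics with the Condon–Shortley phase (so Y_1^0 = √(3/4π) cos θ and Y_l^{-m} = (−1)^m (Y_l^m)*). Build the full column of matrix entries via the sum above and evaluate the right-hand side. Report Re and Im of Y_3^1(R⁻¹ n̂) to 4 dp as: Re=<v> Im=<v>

Need the full column D^3_{m',1} for m'=−3..3 at α=2.1094, β=0.3118, γ=0.5506.
cos(β/2)=0.987872, sin(β/2)=0.155269
d^3_{-3,1}: single k=4 term ⇒ +0.002197;  D = +0.001922-0.001064i
d^3_{-2,1}: k∈[3..4] ⇒ +0.022824 -0.000282 = +0.022542;  D = -0.019488-0.011330i
d^3_{-1,1}: k∈[2..4] ⇒ +0.137761 -0.004538 +0.000014 = +0.133237;  D = +0.001598+0.133227i
d^3_{0,1}: k∈[1..3] ⇒ +0.506034 -0.037503 +0.000309 = +0.468840;  D = +0.399550-0.245296i
d^3_{1,1}: k∈[0..2] ⇒ +0.929404 -0.183681 +0.003403 = +0.749126;  D = -0.663920-0.346989i
d^3_{2,1}: k∈[0..1] ⇒ -0.461944 +0.022824 = -0.439120;  D = -0.025021-0.438407i
d^3_{3,1}: single k=0 term ⇒ +0.088924;  D = +0.073612-0.049888i
Y_3^{m'}(θ=1.432,φ=5.5653) and Σ D·Y over m':
  (+0.0019-0.0011i)·(-0.2231+0.3384i)  (-0.0195-0.0113i)·(+0.0187+0.1374i)  (+0.0016+0.1332i)·(-0.2180-0.1904i)  (+0.3996-0.2453i)·(-0.1499+0.0000i)  (-0.6639-0.3470i)·(+0.2180-0.1904i)  (-0.0250-0.4384i)·(+0.0187-0.1374i)  (+0.0736-0.0499i)·(+0.2231+0.3384i)
Y_3^1(R⁻¹ n̂) = -0.271984+0.065224i

Re=-0.2720 Im=0.0652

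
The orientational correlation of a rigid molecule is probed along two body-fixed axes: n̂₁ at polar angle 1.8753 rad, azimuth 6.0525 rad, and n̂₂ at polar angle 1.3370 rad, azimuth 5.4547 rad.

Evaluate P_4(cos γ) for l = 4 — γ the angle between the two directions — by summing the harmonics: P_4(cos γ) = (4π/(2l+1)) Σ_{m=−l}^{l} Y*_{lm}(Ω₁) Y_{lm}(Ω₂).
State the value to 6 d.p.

Term-by-term m-sum for l=4 (normalisation 4π/9 = 1.396263):
  m=-4: (0.22126 - 0.29223j) × (-0.39043 - 0.06796j) = -0.10625 + 0.09906j  (running Σ = -0.10625 + 0.09906j)
  m=-3: (-0.25087 + 0.20792j) × (-0.21152 + 0.16285j) = 0.01920 - 0.08483j  (running Σ = -0.08705 + 0.01423j)
  m=-2: (-0.10108 + 0.05025j) × (0.01701 - 0.19690j) = 0.00818 + 0.02076j  (running Σ = -0.07887 + 0.03498j)
  m=-1: (0.31230 - 0.07335j) × (-0.18914 - 0.20619j) = -0.07419 - 0.05052j  (running Σ = -0.15307 - 0.01554j)
  m=0: (0.06200 + 0.00000j) × (0.15769 + 0.00000j) = 0.00978 + 0.00000j  (running Σ = -0.14329 - 0.01554j)
  m=1: (-0.31230 - 0.07335j) × (0.18914 - 0.20619j) = -0.07419 + 0.05052j  (running Σ = -0.21748 + 0.03498j)
  m=2: (-0.10108 - 0.05025j) × (0.01701 + 0.19690j) = 0.00818 - 0.02076j  (running Σ = -0.20931 + 0.01423j)
  m=3: (0.25087 + 0.20792j) × (0.21152 + 0.16285j) = 0.01920 + 0.08483j  (running Σ = -0.19011 + 0.09906j)
  m=4: (0.22126 + 0.29223j) × (-0.39043 + 0.06796j) = -0.10625 - 0.09906j  (running Σ = -0.29636 + 0.00000j)
Total Σ_m = -0.29636 + 0.00000j. Multiply by 1.396263: -0.41379 + 0.00000j. P_4(cos γ) = -0.413790

-0.413790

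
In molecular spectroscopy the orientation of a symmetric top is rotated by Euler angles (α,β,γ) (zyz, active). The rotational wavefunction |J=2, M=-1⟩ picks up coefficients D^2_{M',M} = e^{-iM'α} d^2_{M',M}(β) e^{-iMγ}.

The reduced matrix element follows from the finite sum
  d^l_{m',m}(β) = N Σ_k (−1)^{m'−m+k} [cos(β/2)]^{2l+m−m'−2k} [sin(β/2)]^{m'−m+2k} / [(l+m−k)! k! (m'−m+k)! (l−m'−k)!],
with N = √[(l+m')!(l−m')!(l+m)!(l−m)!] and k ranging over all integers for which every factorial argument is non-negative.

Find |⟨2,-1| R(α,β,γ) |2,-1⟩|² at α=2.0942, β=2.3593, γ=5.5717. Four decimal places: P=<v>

D^2_{-1,-1}(2.0942,2.3593,5.5717) = e^{-i·-1·2.0942}·d^2_{-1,-1}(2.3593)·e^{-i·-1·5.5717}. Compute d first:
Half-angle: c=0.381248, s=0.924473. N=√(1·6·1·6)=6.000000
Admissible k: 0..1 (factorial args all ≥0)
  k=0: (−1)^0·6.0000/(6)·0.3812^4·0.9245^0 = +0.021127
  k=1: (−1)^1·6.0000/(2)·0.3812^2·0.9245^2 = -0.372671
d^2_{-1,-1}(2.3593) = +0.021127 -0.372671 = -0.351544
|D^2_{-1,-1}|² = |d^2_{-1,-1}(β)|² = (-0.351544)² = 0.123583 (the z-rotation phases have unit modulus)

P=0.1236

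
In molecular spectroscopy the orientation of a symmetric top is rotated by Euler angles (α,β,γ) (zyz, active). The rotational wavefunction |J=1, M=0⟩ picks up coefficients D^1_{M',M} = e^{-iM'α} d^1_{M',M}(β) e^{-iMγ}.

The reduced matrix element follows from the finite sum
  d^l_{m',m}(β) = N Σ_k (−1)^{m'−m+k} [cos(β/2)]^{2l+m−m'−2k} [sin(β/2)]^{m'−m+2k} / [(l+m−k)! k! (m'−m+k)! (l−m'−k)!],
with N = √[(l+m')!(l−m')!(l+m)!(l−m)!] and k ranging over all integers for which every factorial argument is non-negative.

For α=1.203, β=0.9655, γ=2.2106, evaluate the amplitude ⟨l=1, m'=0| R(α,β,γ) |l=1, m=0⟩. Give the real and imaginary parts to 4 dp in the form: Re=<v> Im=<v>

D^1_{0,0}(1.2030,0.9655,2.2106) = e^{-i·0·1.2030}·d^1_{0,0}(0.9655)·e^{-i·0·2.2106}. Compute d first:
c=cos(0.965500/2)=0.885722, s=sin(0.965500/2)=0.464217; N=√[1·1·1·1]=1.000000
Admissible k: 0..1 (factorial args all ≥0)
  k=0: (−1)^0·1.0000/(1)·0.8857^2·0.4642^0 = +0.784503
  k=1: (−1)^1·1.0000/(1)·0.8857^0·0.4642^2 = -0.215497
d^1_{0,0}(0.9655) = +0.784503 -0.215497 = +0.569006
Phases: e^{-i·(0)·1.2030}=+1.000000+0.000000i, e^{-i·(0)·2.2106}=+1.000000+0.000000i ⇒ D=+0.569006+0.000000i

Re=0.5690 Im=0.0000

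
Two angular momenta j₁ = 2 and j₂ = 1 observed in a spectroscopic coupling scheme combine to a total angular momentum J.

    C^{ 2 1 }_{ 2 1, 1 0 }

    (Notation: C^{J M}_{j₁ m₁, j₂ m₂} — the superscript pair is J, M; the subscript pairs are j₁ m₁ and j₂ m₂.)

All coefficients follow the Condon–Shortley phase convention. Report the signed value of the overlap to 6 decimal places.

√[5·1!3!1!/6! · 3!1!1!1!3!1!] = √(3/2)
  +(−1)^0/∏(0,1,1,1,2,0)! = 1/2  (running 1/2)
  +(−1)^1/∏(1,0,0,0,3,1)! = -1/6  (running 1/3)
⟨..|..⟩ = √(3/2)·(1/3) = +0.408248

+√(1/6) ≈ +0.408248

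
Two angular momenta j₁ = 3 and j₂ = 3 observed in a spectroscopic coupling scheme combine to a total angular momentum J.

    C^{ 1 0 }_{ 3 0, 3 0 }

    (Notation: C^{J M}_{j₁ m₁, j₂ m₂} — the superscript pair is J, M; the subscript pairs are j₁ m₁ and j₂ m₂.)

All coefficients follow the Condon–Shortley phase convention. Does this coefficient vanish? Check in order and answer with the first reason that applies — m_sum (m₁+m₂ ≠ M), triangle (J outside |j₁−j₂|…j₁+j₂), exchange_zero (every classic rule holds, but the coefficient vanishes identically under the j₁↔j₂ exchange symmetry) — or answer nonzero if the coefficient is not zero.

exchange_zero

m-sum: m₁+m₂ = 0+0 = 0, M = 0  ✓
triangle: |j₁−j₂| = 0 ≤ J = 1 ≤ j₁+j₂ = 6  ✓
exchange: j₁=j₂ and m₁=m₂, and (−1)^(j₁+j₂−J) = (−1)^5 = −1 forces ⟨j₁m₁;j₂m₂|JM⟩ = −⟨j₂m₂;j₁m₁|JM⟩ = −⟨j₁m₁;j₂m₂|JM⟩ ⇒ the coefficient vanishes identically
Racah sum check: Σ_k collapses to 0 ⇒ CG = 0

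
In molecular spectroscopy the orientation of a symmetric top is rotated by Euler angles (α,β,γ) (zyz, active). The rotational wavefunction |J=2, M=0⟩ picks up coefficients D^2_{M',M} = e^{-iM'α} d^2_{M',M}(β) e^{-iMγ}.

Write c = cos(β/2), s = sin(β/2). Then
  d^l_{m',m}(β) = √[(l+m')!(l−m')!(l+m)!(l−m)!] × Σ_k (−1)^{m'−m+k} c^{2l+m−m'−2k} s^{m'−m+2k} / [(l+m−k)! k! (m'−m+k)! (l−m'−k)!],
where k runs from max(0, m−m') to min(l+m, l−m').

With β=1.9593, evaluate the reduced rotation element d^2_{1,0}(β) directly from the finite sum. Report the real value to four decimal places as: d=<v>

d=0.4294

d^2_{1,0}(β=1.9593) via the finite sum:
With c≡cos(β/2)=0.557313 and s≡sin(β/2)=0.830302, N=[6·1·2·2]^{1/2}=4.898979
The bounds max(0,m−m')=0 and min(l+m,l−m')=1 give 2 terms
  k=0: (−1)^1·4.8990/(2)·0.5573^3·0.8303^1 = -0.352054
  k=1: (−1)^2·4.8990/(2)·0.5573^1·0.8303^3 = +0.781419
d^2_{1,0}(1.9593) = -0.352054 +0.781419 = +0.429364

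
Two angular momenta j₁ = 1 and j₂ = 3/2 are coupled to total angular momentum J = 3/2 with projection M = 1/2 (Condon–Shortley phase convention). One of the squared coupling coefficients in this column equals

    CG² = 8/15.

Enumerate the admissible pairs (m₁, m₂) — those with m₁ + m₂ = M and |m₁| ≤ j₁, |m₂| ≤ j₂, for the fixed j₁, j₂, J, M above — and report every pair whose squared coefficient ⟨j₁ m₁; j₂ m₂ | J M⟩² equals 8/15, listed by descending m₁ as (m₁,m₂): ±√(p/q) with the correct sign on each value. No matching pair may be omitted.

Admissible pairs with m₁+m₂ = M = 1/2: (-1,3/2), (0,1/2), (1,-1/2)
  (m₁,m₂)=(1,-1/2): CG² = 8/15, CG = +√(8/15)   ← matches the target
  (m₁,m₂)=(0,1/2): CG² = 1/15, CG = −√(1/15)
  (m₁,m₂)=(-1,3/2): CG² = 2/5, CG = −√(2/5)
Pairs with CG² = 8/15: (1,-1/2): +√(8/15)

(1,-1/2): +√(8/15)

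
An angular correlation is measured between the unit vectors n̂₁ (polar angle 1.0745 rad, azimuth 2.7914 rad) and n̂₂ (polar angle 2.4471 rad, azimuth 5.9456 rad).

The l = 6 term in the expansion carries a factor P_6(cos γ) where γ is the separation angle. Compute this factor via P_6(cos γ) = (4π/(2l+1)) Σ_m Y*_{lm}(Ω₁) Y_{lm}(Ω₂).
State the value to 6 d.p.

-0.035442

Summing Y*_{l m}(θ₁,φ₁)·Y_{l m}(θ₂,φ₂) over m ∈ [−6, 6]; prefactor 4π/(2·6+1) = 0.966644:
  [-6]  conj(Y_{6,-6})(Ω₁) = -0.11298 - 0.19267j ; Y_{6,-6}(Ω₂) = -0.01458 + 0.02982j ; Δ = 0.00739 - 0.00056j
  [-5]  conj(Y_{6,-5})(Ω₁) = 0.07508 + 0.41220j ; Y_{6,-5}(Ω₂) = 0.01613 - 0.13712j ; Δ = 0.05773 - 0.00364j
  [-4]  conj(Y_{6,-4})(Ω₁) = 0.05393 - 0.31415j ; Y_{6,-4}(Ω₂) = 0.07192 + 0.32092j ; Δ = 0.10470 - 0.00528j
  [-3]  conj(Y_{6,-3})(Ω₁) = 0.05303 - 0.09258j ; Y_{6,-3}(Ω₂) = -0.24278 - 0.38893j ; Δ = -0.04888 + 0.00185j
  [-2]  conj(Y_{6,-2})(Ω₁) = -0.26665 + 0.22477j ; Y_{6,-2}(Ω₂) = 0.19534 + 0.15641j ; Δ = -0.08724 + 0.00220j
  [-1]  conj(Y_{6,-1})(Ω₁) = 0.01712 - 0.00625j ; Y_{6,-1}(Ω₂) = 0.23112 + 0.08113j ; Δ = 0.00446 - 0.00006j
  [+0]  conj(Y_{6,0})(Ω₁) = 0.33730 + 0.00000j ; Y_{6,0}(Ω₂) = -0.33496 + 0.00000j ; Δ = -0.11298 + 0.00000j
  [+1]  conj(Y_{6,1})(Ω₁) = -0.01712 - 0.00625j ; Y_{6,1}(Ω₂) = -0.23112 + 0.08113j ; Δ = 0.00446 + 0.00006j
  [+2]  conj(Y_{6,2})(Ω₁) = -0.26665 - 0.22477j ; Y_{6,2}(Ω₂) = 0.19534 - 0.15641j ; Δ = -0.08724 - 0.00220j
  [+3]  conj(Y_{6,3})(Ω₁) = -0.05303 - 0.09258j ; Y_{6,3}(Ω₂) = 0.24278 - 0.38893j ; Δ = -0.04888 - 0.00185j
  [+4]  conj(Y_{6,4})(Ω₁) = 0.05393 + 0.31415j ; Y_{6,4}(Ω₂) = 0.07192 - 0.32092j ; Δ = 0.10470 + 0.00528j
  [+5]  conj(Y_{6,5})(Ω₁) = -0.07508 + 0.41220j ; Y_{6,5}(Ω₂) = -0.01613 - 0.13712j ; Δ = 0.05773 + 0.00364j
  [+6]  conj(Y_{6,6})(Ω₁) = -0.11298 + 0.19267j ; Y_{6,6}(Ω₂) = -0.01458 - 0.02982j ; Δ = 0.00739 + 0.00056j
Total Σ_m = -0.03666 + 0.00000j. Multiply by 0.966644: -0.03544 + 0.00000j. P_6(cos γ) = -0.035442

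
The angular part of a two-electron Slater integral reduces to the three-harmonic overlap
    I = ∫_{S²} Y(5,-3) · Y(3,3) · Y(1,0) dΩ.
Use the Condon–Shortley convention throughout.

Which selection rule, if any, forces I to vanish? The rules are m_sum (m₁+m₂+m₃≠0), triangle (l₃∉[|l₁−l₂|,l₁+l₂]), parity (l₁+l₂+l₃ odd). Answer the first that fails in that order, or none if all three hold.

Σmᵢ = 0  ✓
l₃∈[|l₁−l₂|,l₁+l₂]=[2,8] required, l₃=1 fails  ✗
Σlᵢ = 9 ⇒ odd

triangle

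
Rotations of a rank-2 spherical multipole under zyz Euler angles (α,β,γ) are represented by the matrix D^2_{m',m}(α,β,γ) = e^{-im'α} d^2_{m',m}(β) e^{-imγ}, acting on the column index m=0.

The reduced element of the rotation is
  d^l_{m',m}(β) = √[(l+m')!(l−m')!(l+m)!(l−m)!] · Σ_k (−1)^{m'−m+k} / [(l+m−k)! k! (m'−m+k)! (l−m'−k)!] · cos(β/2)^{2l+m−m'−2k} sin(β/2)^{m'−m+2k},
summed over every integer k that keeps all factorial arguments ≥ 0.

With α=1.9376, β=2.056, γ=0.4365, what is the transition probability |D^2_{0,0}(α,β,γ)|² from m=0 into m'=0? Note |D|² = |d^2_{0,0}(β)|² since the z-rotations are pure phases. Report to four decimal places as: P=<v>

P=0.0302

Split into d^2_{0,0}(β=2.0560) × two z-phases.
c=cos(2.056000/2)=0.516532, s=sin(2.056000/2)=0.856268; N=√[2·2·2·2]=4.000000
k: max(0,(0)−(0))=0 … min(2+(0),2−(0))=2
  k=0: (−1)^0·4.0000/(4)·0.5165^4·0.8563^0 = +0.071185
  k=1: (−1)^1·4.0000/(1)·0.5165^2·0.8563^2 = -0.782482
  k=2: (−1)^2·4.0000/(4)·0.5165^0·0.8563^4 = +0.537574
d^2_{0,0}(2.0560) = +0.071185 -0.782482 +0.537574 = -0.173723
|D^2_{0,0}|² = |d^2_{0,0}(β)|² = (-0.173723)² = 0.030180 (the z-rotation phases have unit modulus)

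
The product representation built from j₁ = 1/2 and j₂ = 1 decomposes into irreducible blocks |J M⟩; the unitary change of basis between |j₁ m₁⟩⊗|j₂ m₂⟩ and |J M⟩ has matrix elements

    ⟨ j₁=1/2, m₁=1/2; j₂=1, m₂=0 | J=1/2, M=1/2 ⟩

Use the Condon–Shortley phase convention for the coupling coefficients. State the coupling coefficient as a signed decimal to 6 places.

+0.577350  (= +√(1/3))

√[2·1!0!1!/3! · 1!0!1!1!1!0!] = √(1/3)
  +(−1)^0/∏(0,1,0,1,0,0)! = 1  (running 1)
⟨..|..⟩ = √(1/3)·(1) = +0.577350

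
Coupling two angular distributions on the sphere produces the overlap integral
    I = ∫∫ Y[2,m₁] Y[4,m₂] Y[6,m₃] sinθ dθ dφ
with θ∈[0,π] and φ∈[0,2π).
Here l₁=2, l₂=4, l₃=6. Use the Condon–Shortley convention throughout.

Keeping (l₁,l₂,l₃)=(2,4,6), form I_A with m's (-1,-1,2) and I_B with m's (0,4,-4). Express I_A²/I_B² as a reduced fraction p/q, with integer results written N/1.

224/45

l's match ⇒ only the (l;m) 3-j factors differ between A and B.
A: triangle coeff Δ(2,4,6) = 1/6435; Σ_t [0,0]: t=0:+1/4320 = 1/4320; (3j)²=224/6435 [(2 4 6; -1 -1 2)], sign=+1
B: triangle coeff Δ(2,4,6) = 1/6435; Σ_t [0,0]: t=0:+1/161280 = 1/161280; (3j)²=1/143 [(2 4 6; 0 4 -4)], sign=+1
I_A²/I_B² = (224/6435)/(1/143) = 224/45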